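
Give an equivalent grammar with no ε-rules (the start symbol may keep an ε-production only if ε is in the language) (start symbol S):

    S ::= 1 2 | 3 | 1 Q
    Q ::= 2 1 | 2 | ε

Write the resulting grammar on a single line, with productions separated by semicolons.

The nullable symbols are {Q}.
ε ∉ L(G), so no ε-production is kept.
Add the nullable-subset variants: S → 1 Q gives 1 Q | 1.

S ::= 1 2 | 3 | 1 Q | 1; Q ::= 2 1 | 2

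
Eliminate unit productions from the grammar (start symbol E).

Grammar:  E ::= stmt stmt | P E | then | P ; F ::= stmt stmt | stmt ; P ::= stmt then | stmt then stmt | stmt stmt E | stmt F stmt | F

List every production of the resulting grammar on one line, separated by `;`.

E ::= stmt stmt | P E | then | stmt then | stmt then stmt | stmt stmt E | stmt F stmt | stmt; F ::= stmt stmt | stmt; P ::= stmt stmt | stmt | stmt then | stmt then stmt | stmt stmt E | stmt F stmt

Unit pairs: E ⇒* {F, P}; P ⇒* {F}.
For each unit pair (A, B), copy every non-unit production of B to A, then drop all unit productions.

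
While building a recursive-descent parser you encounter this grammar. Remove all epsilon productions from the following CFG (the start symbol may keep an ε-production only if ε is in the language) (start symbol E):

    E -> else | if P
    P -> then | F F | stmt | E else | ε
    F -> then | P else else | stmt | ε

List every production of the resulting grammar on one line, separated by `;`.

Nullable set = {F, P}.
ε ∉ L(G), so no ε-production is kept.
Expand every rule over subsets of its nullable positions: E → if P gives if P | if. P → F F gives F F | F. F → P else else gives P else else | else else.

E -> else | if P | if; P -> then | F F | F | stmt | E else; F -> then | P else else | else else | stmt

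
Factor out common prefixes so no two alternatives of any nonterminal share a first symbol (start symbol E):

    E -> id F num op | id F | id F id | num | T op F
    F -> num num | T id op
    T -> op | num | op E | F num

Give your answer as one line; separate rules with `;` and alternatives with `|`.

E -> num | T op F | id F E'; F -> num num | T id op; T -> num | F num | op T'; E' -> num op | ε | id; T' -> ε | E

E has alternatives sharing prefix 'id F': factor to E → id F E' with E' → num op | ε | id.
T has alternatives sharing prefix 'op': factor to T → op T' with T' → ε | E.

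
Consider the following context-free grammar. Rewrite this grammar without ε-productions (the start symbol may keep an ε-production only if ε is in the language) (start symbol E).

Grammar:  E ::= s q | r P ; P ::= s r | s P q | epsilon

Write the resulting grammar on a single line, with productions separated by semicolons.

E ::= s q | r P | r; P ::= s r | s P q | s q

Nullable nonterminals: {P}.
ε ∉ L(G), so no ε-production is kept.
For each production, add variants omitting each subset of nullable occurrences: E → r P gives r P | r. P → s P q gives s P q | s q.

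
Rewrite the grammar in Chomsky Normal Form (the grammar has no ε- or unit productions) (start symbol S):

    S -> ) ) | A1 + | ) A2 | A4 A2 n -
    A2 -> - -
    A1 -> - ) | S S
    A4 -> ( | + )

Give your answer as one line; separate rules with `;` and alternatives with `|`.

Introduce a nonterminal for each terminal appearing in a rule of length ≥ 2: X1 → ), X2 → +, X3 → n, X4 → -.
Binarize each right-hand side of length ≥ 3 by chaining fresh nonterminals (Y1, Y2, …): affected rules were S → A4 A2 X3 X4.

S -> X1 X1 | A1 X2 | X1 A2 | A4 Y1; A2 -> X4 X4; A1 -> X4 X1 | S S; A4 -> ( | X2 X1; X1 -> ); X2 -> +; X3 -> n; X4 -> -; Y1 -> A2 Y2; Y2 -> X3 X4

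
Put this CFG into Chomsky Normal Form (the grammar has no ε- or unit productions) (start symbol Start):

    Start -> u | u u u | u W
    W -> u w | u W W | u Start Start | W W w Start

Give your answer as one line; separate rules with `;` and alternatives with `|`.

Start -> u | X1 Y1 | X1 W; W -> X1 X2 | X1 Y2 | X1 Y3 | W Y4; X1 -> u; X2 -> w; Y1 -> X1 X1; Y2 -> W W; Y3 -> Start Start; Y4 -> W Y5; Y5 -> X2 Start

Introduce a nonterminal for each terminal appearing in a rule of length ≥ 2: X1 → u, X2 → w.
Binarize each right-hand side of length ≥ 3 by chaining fresh nonterminals (Y1, Y2, …): affected rules were Start → X1 X1 X1; W → X1 W W; W → X1 Start Start; W → W W X2 Start.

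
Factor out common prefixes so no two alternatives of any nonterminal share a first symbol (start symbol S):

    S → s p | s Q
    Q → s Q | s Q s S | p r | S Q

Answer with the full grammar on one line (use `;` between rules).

S → s S'; Q → p r | S Q | s Q Q'; S' → p | Q; Q' → ε | s S

S has alternatives sharing prefix 's': factor to S → s S' with S' → p | Q.
Q has alternatives sharing prefix 's Q': factor to Q → s Q Q' with Q' → ε | s S.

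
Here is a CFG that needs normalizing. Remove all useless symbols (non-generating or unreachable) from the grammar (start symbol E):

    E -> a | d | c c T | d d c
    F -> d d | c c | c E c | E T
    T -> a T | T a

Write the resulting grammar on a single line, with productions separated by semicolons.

Generating nonterminals: {E, F}.
Reachable from E after that: {E}.
Removed useless symbols: {F, T} and every production mentioning them.

E -> a | d | d d c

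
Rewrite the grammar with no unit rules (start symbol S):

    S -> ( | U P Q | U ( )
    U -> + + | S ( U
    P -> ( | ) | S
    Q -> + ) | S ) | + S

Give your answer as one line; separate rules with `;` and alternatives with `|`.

S -> ( | U P Q | U ( ); U -> + + | S ( U; P -> ( | U P Q | U ( ) | ); Q -> + ) | S ) | + S

Unit pairs: P ⇒* {S}.
For every A with A ⇒* B via unit rules, add B's non-unit alternatives to A; then delete every rule of the form X → Y.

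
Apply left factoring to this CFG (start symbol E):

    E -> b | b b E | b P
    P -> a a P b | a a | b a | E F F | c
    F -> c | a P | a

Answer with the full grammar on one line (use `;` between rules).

E has alternatives sharing prefix 'b': factor to E → b E' with E' → ε | b E | P.
P has alternatives sharing prefix 'a a': factor to P → a a P' with P' → P b | ε.
F has alternatives sharing prefix 'a': factor to F → a F' with F' → P | ε.

E -> b E'; P -> b a | E F F | c | a a P'; F -> c | a F'; E' -> epsilon | b E | P; P' -> P b | epsilon; F' -> P | epsilon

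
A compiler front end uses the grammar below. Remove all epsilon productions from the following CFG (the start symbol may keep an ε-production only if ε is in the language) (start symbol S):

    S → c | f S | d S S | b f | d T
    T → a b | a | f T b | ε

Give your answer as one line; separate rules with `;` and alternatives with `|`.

S → c | f S | d S S | b f | d T | d; T → a b | a | f T b | f b

Nullable set = {T}.
ε ∉ L(G), so no ε-production is kept.
Add the nullable-subset variants: S → d T gives d T | d. T → f T b gives f T b | f b.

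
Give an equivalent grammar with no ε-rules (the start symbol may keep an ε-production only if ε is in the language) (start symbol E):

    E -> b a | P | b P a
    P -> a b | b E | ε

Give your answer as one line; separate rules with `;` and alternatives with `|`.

Nullable nonterminals: {E, P}.
ε ∈ L(G) since E is nullable, so keep E → ε.
For each production, add variants omitting each subset of nullable occurrences: P → b E gives b E | b.

E -> b a | P | b P a | ε; P -> a b | b E | b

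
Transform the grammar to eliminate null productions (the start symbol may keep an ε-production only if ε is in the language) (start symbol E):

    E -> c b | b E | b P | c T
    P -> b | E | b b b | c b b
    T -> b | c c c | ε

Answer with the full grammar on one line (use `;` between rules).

E -> c b | b E | b P | c T | c; P -> b | E | b b b | c b b; T -> b | c c c

The nullable symbols are {T}.
ε ∉ L(G), so no ε-production is kept.
For each production, add variants omitting each subset of nullable occurrences: E → c T gives c T | c.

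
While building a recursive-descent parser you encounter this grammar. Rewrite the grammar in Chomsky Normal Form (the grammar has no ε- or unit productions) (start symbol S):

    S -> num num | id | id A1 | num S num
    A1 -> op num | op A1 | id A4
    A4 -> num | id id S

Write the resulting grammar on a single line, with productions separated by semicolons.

S -> X1 X1 | id | X2 A1 | X1 Y1; A1 -> X3 X1 | X3 A1 | X2 A4; A4 -> num | X2 Y2; X1 -> num; X2 -> id; X3 -> op; Y1 -> S X1; Y2 -> X2 S

Introduce a nonterminal for each terminal appearing in a rule of length ≥ 2: X1 → num, X2 → id, X3 → op.
Binarize each right-hand side of length ≥ 3 by chaining fresh nonterminals (Y1, Y2, …): affected rules were S → X1 S X1; A4 → X2 X2 S.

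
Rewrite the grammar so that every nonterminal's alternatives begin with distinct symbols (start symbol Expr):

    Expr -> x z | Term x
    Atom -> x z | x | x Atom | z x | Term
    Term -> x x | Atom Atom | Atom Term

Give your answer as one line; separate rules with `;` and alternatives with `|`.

Atom has alternatives sharing prefix 'x': factor to Atom → x Atom1 with Atom1 → z | ε | Atom.
Term has alternatives sharing prefix 'Atom': factor to Term → Atom Term1 with Term1 → Atom | Term.

Expr -> x z | Term x; Atom -> z x | Term | x Atom1; Term -> x x | Atom Term1; Atom1 -> z | ε | Atom; Term1 -> Atom | Term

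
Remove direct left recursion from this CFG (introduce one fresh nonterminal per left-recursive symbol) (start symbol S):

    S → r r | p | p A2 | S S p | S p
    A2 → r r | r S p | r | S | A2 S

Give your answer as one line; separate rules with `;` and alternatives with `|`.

S → r r S' | p S' | p A2 S'; A2 → r r A2' | r S p A2' | r A2' | S A2'; S' → S p S' | p S' | ε; A2' → S A2' | ε

S, A2 are directly left-recursive.
For S: α = {S p, p}, β = {r r, p, p A2}. Rewrite as S → β S' and S' → α S' | ε.
For A2: α = {S}, β = {r r, r S p, r, S}. Rewrite as A2 → β A2' and A2' → α A2' | ε.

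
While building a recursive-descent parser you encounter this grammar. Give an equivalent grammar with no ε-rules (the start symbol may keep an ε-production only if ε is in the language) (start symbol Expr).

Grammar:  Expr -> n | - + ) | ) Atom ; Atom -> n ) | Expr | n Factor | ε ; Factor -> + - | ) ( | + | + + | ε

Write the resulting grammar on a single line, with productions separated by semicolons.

Expr -> n | - + ) | ) Atom | ); Atom -> n ) | Expr | n Factor | n; Factor -> + - | ) ( | + | + +

Nullable nonterminals: {Atom, Factor}.
ε ∉ L(G), so no ε-production is kept.
Expand every rule over subsets of its nullable positions: Expr → ) Atom gives ) Atom | ). Atom → n Factor gives n Factor | n.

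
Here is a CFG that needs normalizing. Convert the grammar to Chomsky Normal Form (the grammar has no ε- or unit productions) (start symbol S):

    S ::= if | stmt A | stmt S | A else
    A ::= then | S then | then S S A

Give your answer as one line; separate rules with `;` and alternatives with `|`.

Introduce a nonterminal for each terminal appearing in a rule of length ≥ 2: X1 → stmt, X2 → else, X3 → then.
Binarize each right-hand side of length ≥ 3 by chaining fresh nonterminals (Y1, Y2, …): affected rules were A → X3 S S A.

S ::= if | X1 A | X1 S | A X2; A ::= then | S X3 | X3 Y1; X1 ::= stmt; X2 ::= else; X3 ::= then; Y1 ::= S Y2; Y2 ::= S A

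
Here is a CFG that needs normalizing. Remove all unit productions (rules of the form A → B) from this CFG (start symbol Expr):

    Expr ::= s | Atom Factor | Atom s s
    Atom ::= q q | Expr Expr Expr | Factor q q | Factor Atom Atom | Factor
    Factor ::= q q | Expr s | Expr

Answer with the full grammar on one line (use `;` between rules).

Expr ::= s | Atom Factor | Atom s s; Atom ::= q q | Expr Expr Expr | Factor q q | Factor Atom Atom | Expr s | s | Atom Factor | Atom s s; Factor ::= q q | Expr s | s | Atom Factor | Atom s s

Unit pairs: Atom ⇒* {Expr, Factor}; Factor ⇒* {Expr}.
For each unit pair (A, B), copy every non-unit production of B to A, then drop all unit productions.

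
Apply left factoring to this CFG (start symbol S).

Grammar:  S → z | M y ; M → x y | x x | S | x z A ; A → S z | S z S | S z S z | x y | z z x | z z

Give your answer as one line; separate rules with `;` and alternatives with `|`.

M has alternatives sharing prefix 'x': factor to M → x M' with M' → y | x | z A.
A has alternatives sharing prefix 'S z': factor to A → S z A' with A' → ε | S | S z.
A has alternatives sharing prefix 'z z': factor to A → z z A'' with A'' → x | ε.
A' has alternatives sharing prefix 'S': factor to A' → S A''' with A''' → ε | z.

S → z | M y; M → S | x M'; A → x y | S z A' | z z A''; M' → y | x | z A; A' → ε | S A'''; A'' → x | ε; A''' → ε | z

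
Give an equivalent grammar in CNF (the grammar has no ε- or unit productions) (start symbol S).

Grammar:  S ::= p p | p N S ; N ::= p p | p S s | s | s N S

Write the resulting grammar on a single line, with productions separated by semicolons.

S ::= X1 X1 | X1 Y1; N ::= X1 X1 | X1 Y2 | s | X2 Y3; X1 ::= p; X2 ::= s; Y1 ::= N S; Y2 ::= S X2; Y3 ::= N S

Introduce a nonterminal for each terminal appearing in a rule of length ≥ 2: X1 → p, X2 → s.
Binarize each right-hand side of length ≥ 3 by chaining fresh nonterminals (Y1, Y2, …): affected rules were S → X1 N S; N → X1 S X2; N → X2 N S.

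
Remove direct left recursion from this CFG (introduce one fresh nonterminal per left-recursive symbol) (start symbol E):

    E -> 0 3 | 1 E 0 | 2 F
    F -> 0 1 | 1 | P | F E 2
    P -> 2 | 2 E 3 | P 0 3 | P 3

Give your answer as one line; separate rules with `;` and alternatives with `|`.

Directly left-recursive nonterminals: F, P.
For F: α = {E 2}, β = {0 1, 1, P}. Rewrite as F → β F' and F' → α F' | ε.
For P: α = {0 3, 3}, β = {2, 2 E 3}. Rewrite as P → β P' and P' → α P' | ε.

E -> 0 3 | 1 E 0 | 2 F; F -> 0 1 F' | 1 F' | P F'; P -> 2 P' | 2 E 3 P'; F' -> E 2 F' | ε; P' -> 0 3 P' | 3 P' | ε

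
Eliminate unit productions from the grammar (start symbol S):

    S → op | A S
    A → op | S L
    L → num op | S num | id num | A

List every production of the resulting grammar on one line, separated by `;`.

S → op | A S; A → op | S L; L → num op | S num | id num | op | S L

Unit pairs: L ⇒* {A}.
For every A with A ⇒* B via unit rules, add B's non-unit alternatives to A; then delete every rule of the form X → Y.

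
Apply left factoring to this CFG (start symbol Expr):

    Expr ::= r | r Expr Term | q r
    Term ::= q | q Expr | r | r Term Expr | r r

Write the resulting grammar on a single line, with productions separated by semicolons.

Expr ::= q r | r Expr1; Term ::= r Term1 | q Term2; Expr1 ::= ε | Expr Term; Term1 ::= ε | Term Expr | r; Term2 ::= ε | Expr

Expr has alternatives sharing prefix 'r': factor to Expr → r Expr1 with Expr1 → ε | Expr Term.
Term has alternatives sharing prefix 'r': factor to Term → r Term1 with Term1 → ε | Term Expr | r.
Term has alternatives sharing prefix 'q': factor to Term → q Term2 with Term2 → ε | Expr.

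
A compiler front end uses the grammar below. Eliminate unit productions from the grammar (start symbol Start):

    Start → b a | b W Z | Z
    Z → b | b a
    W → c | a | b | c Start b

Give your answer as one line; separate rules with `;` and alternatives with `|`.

Start → b | b a | b W Z; Z → b | b a; W → c | a | b | c Start b

Unit pairs: Start ⇒* {Z}.
Replace each nonterminal's rules with the union of the non-unit rules of every nonterminal it unit-derives.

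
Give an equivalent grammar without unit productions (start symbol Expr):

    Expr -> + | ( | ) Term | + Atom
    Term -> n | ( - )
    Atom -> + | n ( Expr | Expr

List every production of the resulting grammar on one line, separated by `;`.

Expr -> + | ( | ) Term | + Atom; Term -> n | ( - ); Atom -> + | n ( Expr | ( | ) Term | + Atom

Unit pairs: Atom ⇒* {Expr}.
Replace each nonterminal's rules with the union of the non-unit rules of every nonterminal it unit-derives.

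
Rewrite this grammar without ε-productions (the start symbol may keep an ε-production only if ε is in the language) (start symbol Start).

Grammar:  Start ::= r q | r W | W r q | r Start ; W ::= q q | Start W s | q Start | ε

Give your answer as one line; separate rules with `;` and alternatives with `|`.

Start ::= r q | r W | r | W r q | r Start; W ::= q q | Start W s | Start s | q Start

Nullable nonterminals: {W}.
ε ∉ L(G), so no ε-production is kept.
For each production, add variants omitting each subset of nullable occurrences: Start → r W gives r W | r. W → Start W s gives Start W s | Start s.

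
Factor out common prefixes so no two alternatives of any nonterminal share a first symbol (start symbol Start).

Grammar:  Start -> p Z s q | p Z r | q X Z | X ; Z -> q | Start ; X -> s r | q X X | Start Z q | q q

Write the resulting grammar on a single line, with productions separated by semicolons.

Start -> q X Z | X | p Z Start1; Z -> q | Start; X -> s r | Start Z q | q X1; Start1 -> s q | r; X1 -> X X | q

Start has alternatives sharing prefix 'p Z': factor to Start → p Z Start1 with Start1 → s q | r.
X has alternatives sharing prefix 'q': factor to X → q X1 with X1 → X X | q.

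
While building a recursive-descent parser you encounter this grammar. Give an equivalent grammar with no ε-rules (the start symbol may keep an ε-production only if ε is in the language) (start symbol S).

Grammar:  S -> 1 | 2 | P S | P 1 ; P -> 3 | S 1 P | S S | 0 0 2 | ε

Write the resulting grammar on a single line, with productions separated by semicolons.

S -> 1 | 2 | P S | P 1; P -> 3 | S 1 P | S 1 | S S | 0 0 2

The nullable symbols are {P}.
ε ∉ L(G), so no ε-production is kept.
Add the nullable-subset variants: P → S 1 P gives S 1 P | S 1.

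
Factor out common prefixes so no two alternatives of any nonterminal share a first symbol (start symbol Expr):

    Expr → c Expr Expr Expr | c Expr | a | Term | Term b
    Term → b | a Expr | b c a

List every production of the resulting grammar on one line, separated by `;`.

Expr → a | c Expr Expr1 | Term Expr2; Term → a Expr | b Term1; Expr1 → Expr Expr | epsilon; Expr2 → epsilon | b; Term1 → epsilon | c a

Expr has alternatives sharing prefix 'c Expr': factor to Expr → c Expr Expr1 with Expr1 → Expr Expr | ε.
Expr has alternatives sharing prefix 'Term': factor to Expr → Term Expr2 with Expr2 → ε | b.
Term has alternatives sharing prefix 'b': factor to Term → b Term1 with Term1 → ε | c a.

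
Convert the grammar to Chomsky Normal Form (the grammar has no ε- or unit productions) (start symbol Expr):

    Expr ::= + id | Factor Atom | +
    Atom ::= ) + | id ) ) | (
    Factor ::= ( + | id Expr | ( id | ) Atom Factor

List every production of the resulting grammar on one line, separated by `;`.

Introduce a nonterminal for each terminal appearing in a rule of length ≥ 2: X1 → +, X2 → id, X3 → ), X4 → (.
Binarize each right-hand side of length ≥ 3 by chaining fresh nonterminals (Y1, Y2, …): affected rules were Atom → X2 X3 X3; Factor → X3 Atom Factor.

Expr ::= X1 X2 | Factor Atom | +; Atom ::= X3 X1 | X2 Y1 | (; Factor ::= X4 X1 | X2 Expr | X4 X2 | X3 Y2; X1 ::= +; X2 ::= id; X3 ::= ); X4 ::= (; Y1 ::= X3 X3; Y2 ::= Atom Factor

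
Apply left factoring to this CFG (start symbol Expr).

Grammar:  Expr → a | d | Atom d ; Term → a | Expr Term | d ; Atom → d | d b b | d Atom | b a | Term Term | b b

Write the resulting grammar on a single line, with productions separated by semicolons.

Expr → a | d | Atom d; Term → a | Expr Term | d; Atom → Term Term | d Atom1 | b Atom2; Atom1 → eps | b b | Atom; Atom2 → a | b

Atom has alternatives sharing prefix 'd': factor to Atom → d Atom1 with Atom1 → ε | b b | Atom.
Atom has alternatives sharing prefix 'b': factor to Atom → b Atom2 with Atom2 → a | b.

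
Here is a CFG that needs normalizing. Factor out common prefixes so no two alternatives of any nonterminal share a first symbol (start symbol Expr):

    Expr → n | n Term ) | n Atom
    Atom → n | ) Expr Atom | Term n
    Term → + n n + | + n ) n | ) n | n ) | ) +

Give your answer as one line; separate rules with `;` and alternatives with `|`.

Expr has alternatives sharing prefix 'n': factor to Expr → n Expr1 with Expr1 → ε | Term ) | Atom.
Term has alternatives sharing prefix '+ n': factor to Term → + n Term1 with Term1 → n + | ) n.
Term has alternatives sharing prefix ')': factor to Term → ) Term2 with Term2 → n | +.

Expr → n Expr1; Atom → n | ) Expr Atom | Term n; Term → n ) | + n Term1 | ) Term2; Expr1 → ε | Term ) | Atom; Term1 → n + | ) n; Term2 → n | +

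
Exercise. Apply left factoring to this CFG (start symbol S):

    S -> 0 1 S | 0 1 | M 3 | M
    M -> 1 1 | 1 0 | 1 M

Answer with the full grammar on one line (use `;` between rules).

S has alternatives sharing prefix '0 1': factor to S → 0 1 S' with S' → S | ε.
S has alternatives sharing prefix 'M': factor to S → M S'' with S'' → 3 | ε.
M has alternatives sharing prefix '1': factor to M → 1 M' with M' → 1 | 0 | M.

S -> 0 1 S' | M S''; M -> 1 M'; S' -> S | ε; S'' -> 3 | ε; M' -> 1 | 0 | M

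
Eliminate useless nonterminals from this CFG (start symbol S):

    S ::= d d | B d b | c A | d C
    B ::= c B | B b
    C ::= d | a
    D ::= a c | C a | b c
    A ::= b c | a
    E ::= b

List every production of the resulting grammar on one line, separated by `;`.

Generating nonterminals: {A, C, D, E, S}.
Reachable from S after that: {A, C, S}.
Removed useless symbols: {B, D, E} and every production mentioning them.

S ::= d d | c A | d C; C ::= d | a; A ::= b c | a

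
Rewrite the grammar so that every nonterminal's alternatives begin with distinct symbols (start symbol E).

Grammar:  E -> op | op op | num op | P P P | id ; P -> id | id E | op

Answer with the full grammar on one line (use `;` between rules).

E -> num op | P P P | id | op E'; P -> op | id P'; E' -> eps | op; P' -> eps | E

E has alternatives sharing prefix 'op': factor to E → op E' with E' → ε | op.
P has alternatives sharing prefix 'id': factor to P → id P' with P' → ε | E.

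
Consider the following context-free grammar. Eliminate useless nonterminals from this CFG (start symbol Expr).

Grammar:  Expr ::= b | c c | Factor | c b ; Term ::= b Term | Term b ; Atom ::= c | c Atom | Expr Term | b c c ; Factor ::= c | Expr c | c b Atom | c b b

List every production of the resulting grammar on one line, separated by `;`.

Expr ::= b | c c | Factor | c b; Atom ::= c | c Atom | b c c; Factor ::= c | Expr c | c b Atom | c b b

Generating nonterminals: {Atom, Expr, Factor}.
Reachable from Expr after that: {Atom, Expr, Factor}.
Removed useless symbols: {Term} and every production mentioning them.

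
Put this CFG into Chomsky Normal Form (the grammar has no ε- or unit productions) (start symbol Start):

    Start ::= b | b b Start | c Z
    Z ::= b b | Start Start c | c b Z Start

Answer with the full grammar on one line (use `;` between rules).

Introduce a nonterminal for each terminal appearing in a rule of length ≥ 2: X1 → b, X2 → c.
Binarize each right-hand side of length ≥ 3 by chaining fresh nonterminals (Y1, Y2, …): affected rules were Start → X1 X1 Start; Z → Start Start X2; Z → X2 X1 Z Start.

Start ::= b | X1 Y1 | X2 Z; Z ::= X1 X1 | Start Y2 | X2 Y3; X1 ::= b; X2 ::= c; Y1 ::= X1 Start; Y2 ::= Start X2; Y3 ::= X1 Y4; Y4 ::= Z Start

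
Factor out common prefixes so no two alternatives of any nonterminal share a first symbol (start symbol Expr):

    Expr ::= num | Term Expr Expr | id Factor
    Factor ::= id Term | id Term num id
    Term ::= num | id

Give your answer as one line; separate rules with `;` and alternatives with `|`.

Expr ::= num | Term Expr Expr | id Factor; Factor ::= id Term Factor1; Term ::= num | id; Factor1 ::= ε | num id

Factor has alternatives sharing prefix 'id Term': factor to Factor → id Term Factor1 with Factor1 → ε | num id.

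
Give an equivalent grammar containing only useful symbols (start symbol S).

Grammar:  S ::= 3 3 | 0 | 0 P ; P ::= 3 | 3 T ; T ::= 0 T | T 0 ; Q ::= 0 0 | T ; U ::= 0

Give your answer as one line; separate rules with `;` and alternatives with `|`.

Generating nonterminals: {P, Q, S, U}.
Reachable from S after that: {P, S}.
Removed useless symbols: {Q, T, U} and every production mentioning them.

S ::= 3 3 | 0 | 0 P; P ::= 3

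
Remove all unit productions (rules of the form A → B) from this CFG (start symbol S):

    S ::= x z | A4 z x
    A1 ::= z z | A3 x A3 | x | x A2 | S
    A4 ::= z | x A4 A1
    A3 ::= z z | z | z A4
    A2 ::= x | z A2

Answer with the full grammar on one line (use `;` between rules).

S ::= x z | A4 z x; A1 ::= z z | A3 x A3 | x | x A2 | x z | A4 z x; A4 ::= z | x A4 A1; A3 ::= z z | z | z A4; A2 ::= x | z A2

Unit pairs: A1 ⇒* {S}.
Replace each nonterminal's rules with the union of the non-unit rules of every nonterminal it unit-derives.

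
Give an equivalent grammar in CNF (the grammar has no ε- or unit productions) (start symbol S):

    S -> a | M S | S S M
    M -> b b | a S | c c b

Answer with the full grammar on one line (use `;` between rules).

S -> a | M S | S Y1; M -> X1 X1 | X2 S | X3 Y2; X1 -> b; X2 -> a; X3 -> c; Y1 -> S M; Y2 -> X3 X1

Introduce a nonterminal for each terminal appearing in a rule of length ≥ 2: X1 → b, X2 → a, X3 → c.
Binarize each right-hand side of length ≥ 3 by chaining fresh nonterminals (Y1, Y2, …): affected rules were S → S S M; M → X3 X3 X1.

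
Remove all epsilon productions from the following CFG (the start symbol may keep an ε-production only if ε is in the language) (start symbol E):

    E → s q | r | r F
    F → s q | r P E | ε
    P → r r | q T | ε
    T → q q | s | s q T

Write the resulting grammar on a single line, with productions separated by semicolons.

Nullable nonterminals: {F, P}.
ε ∉ L(G), so no ε-production is kept.
For each production, add variants omitting each subset of nullable occurrences: F → r P E gives r P E | r E.

E → s q | r | r F; F → s q | r P E | r E; P → r r | q T; T → q q | s | s q T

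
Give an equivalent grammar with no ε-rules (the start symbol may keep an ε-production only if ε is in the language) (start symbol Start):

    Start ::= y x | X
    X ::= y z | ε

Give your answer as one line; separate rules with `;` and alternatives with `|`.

The nullable symbols are {Start, X}.
ε ∈ L(G) since Start is nullable, so keep Start → ε.

Start ::= y x | X | ε; X ::= y z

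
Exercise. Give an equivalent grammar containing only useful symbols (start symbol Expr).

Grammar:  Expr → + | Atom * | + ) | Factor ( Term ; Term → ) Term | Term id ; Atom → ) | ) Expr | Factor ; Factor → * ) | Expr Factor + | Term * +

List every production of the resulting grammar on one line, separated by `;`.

Generating nonterminals: {Atom, Expr, Factor}.
Reachable from Expr after that: {Atom, Expr, Factor}.
Removed useless symbols: {Term} and every production mentioning them.

Expr → + | Atom * | + ); Atom → ) | ) Expr | Factor; Factor → * ) | Expr Factor +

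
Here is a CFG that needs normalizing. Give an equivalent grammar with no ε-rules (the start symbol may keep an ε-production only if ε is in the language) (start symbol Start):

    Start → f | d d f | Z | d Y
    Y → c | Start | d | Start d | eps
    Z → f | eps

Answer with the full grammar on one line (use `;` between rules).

Nullable nonterminals: {Start, Y, Z}.
ε ∈ L(G) since Start is nullable, so keep Start → ε.
Add the nullable-subset variants: Start → d Y gives d Y | d.

Start → f | d d f | Z | d Y | d | eps; Y → c | Start | d | Start d; Z → f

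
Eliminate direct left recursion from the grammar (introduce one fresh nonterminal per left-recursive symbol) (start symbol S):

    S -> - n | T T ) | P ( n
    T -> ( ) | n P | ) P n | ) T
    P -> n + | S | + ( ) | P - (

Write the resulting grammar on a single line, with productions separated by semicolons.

S -> - n | T T ) | P ( n; T -> ( ) | n P | ) P n | ) T; P -> n + P' | S P' | + ( ) P'; P' -> - ( P' | ε

P is directly left-recursive.
For P: α = {- (}, β = {n +, S, + ( )}. Rewrite as P → β P' and P' → α P' | ε.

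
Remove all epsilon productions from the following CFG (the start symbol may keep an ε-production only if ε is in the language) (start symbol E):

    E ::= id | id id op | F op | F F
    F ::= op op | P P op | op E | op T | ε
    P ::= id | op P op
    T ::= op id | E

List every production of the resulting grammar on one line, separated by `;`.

E ::= id | id id op | F op | op | F F | F | ε; F ::= op op | P P op | op E | op | op T; P ::= id | op P op; T ::= op id | E

The nullable symbols are {E, F, T}.
ε ∈ L(G) since E is nullable, so keep E → ε.
Expand every rule over subsets of its nullable positions: E → F op gives F op | op. E → F F gives F F | F. F → op E gives op E | op.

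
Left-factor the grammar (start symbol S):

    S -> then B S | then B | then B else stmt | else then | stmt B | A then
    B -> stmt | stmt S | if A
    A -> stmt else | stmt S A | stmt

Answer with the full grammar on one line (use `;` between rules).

S -> else then | stmt B | A then | then B S'; B -> if A | stmt B'; A -> stmt A'; S' -> S | ε | else stmt; B' -> ε | S; A' -> else | S A | ε

S has alternatives sharing prefix 'then B': factor to S → then B S' with S' → S | ε | else stmt.
B has alternatives sharing prefix 'stmt': factor to B → stmt B' with B' → ε | S.
A has alternatives sharing prefix 'stmt': factor to A → stmt A' with A' → else | S A | ε.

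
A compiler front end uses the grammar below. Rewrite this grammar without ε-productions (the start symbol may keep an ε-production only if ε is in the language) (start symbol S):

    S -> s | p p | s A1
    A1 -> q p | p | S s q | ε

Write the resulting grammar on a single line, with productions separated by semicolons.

Nullable set = {A1}.
ε ∉ L(G), so no ε-production is kept.

S -> s | p p | s A1; A1 -> q p | p | S s q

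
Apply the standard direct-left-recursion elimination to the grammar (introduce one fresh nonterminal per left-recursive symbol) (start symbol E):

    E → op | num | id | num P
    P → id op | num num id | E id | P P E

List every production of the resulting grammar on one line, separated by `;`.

Directly left-recursive nonterminal: P.
For P: α = {P E}, β = {id op, num num id, E id}. Rewrite as P → β P' and P' → α P' | ε.

E → op | num | id | num P; P → id op P' | num num id P' | E id P'; P' → P E P' | ε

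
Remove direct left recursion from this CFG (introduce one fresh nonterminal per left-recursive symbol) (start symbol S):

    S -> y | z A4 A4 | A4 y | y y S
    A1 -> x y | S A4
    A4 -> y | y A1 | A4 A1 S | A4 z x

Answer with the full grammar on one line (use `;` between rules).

Directly left-recursive nonterminal: A4.
For A4: α = {A1 S, z x}, β = {y, y A1}. Rewrite as A4 → β A4' and A4' → α A4' | ε.

S -> y | z A4 A4 | A4 y | y y S; A1 -> x y | S A4; A4 -> y A4' | y A1 A4'; A4' -> A1 S A4' | z x A4' | ε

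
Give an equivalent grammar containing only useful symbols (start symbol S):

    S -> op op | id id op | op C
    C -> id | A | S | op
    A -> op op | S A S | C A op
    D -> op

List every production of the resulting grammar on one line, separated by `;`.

S -> op op | id id op | op C; C -> id | A | S | op; A -> op op | S A S | C A op

Generating nonterminals: {A, C, D, S}.
Reachable from S after that: {A, C, S}.
Removed useless symbols: {D} and every production mentioning them.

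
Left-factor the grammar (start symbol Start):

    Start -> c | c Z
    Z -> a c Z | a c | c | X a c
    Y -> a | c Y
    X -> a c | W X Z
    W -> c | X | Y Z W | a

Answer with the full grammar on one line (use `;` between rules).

Start -> c Start1; Z -> c | X a c | a c Z1; Y -> a | c Y; X -> a c | W X Z; W -> c | X | Y Z W | a; Start1 -> epsilon | Z; Z1 -> Z | epsilon

Start has alternatives sharing prefix 'c': factor to Start → c Start1 with Start1 → ε | Z.
Z has alternatives sharing prefix 'a c': factor to Z → a c Z1 with Z1 → Z | ε.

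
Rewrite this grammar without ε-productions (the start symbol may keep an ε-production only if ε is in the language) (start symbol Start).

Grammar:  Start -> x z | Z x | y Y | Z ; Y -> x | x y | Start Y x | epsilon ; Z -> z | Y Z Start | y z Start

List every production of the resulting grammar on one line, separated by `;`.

Nullable nonterminals: {Y}.
ε ∉ L(G), so no ε-production is kept.
Add the nullable-subset variants: Start → y Y gives y Y | y. Y → Start Y x gives Start Y x | Start x. Z → Y Z Start gives Y Z Start | Z Start.

Start -> x z | Z x | y Y | y | Z; Y -> x | x y | Start Y x | Start x; Z -> z | Y Z Start | Z Start | y z Start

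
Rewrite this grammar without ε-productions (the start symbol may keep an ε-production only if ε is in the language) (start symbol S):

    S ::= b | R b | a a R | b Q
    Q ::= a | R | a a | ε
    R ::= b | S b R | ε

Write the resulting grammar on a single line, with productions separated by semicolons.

Nullable nonterminals: {Q, R}.
ε ∉ L(G), so no ε-production is kept.
Expand every rule over subsets of its nullable positions: S → a a R gives a a R | a a. R → S b R gives S b R | S b.

S ::= b | R b | a a R | a a | b Q; Q ::= a | R | a a; R ::= b | S b R | S b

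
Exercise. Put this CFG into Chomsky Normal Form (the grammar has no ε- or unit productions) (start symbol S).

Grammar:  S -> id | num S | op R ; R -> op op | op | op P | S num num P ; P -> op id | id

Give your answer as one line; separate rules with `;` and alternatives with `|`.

Introduce a nonterminal for each terminal appearing in a rule of length ≥ 2: X1 → num, X2 → op, X3 → id.
Binarize each right-hand side of length ≥ 3 by chaining fresh nonterminals (Y1, Y2, …): affected rules were R → S X1 X1 P.

S -> id | X1 S | X2 R; R -> X2 X2 | op | X2 P | S Y1; P -> X2 X3 | id; X1 -> num; X2 -> op; X3 -> id; Y1 -> X1 Y2; Y2 -> X1 P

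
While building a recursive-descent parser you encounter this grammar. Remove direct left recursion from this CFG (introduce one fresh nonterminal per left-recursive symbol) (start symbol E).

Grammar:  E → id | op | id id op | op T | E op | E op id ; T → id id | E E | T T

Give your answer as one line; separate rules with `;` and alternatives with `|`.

E → id E' | op E' | id id op E' | op T E'; T → id id T' | E E T'; E' → op E' | op id E' | epsilon; T' → T T' | epsilon

E, T are directly left-recursive.
For E: α = {op, op id}, β = {id, op, id id op, op T}. Rewrite as E → β E' and E' → α E' | ε.
For T: α = {T}, β = {id id, E E}. Rewrite as T → β T' and T' → α T' | ε.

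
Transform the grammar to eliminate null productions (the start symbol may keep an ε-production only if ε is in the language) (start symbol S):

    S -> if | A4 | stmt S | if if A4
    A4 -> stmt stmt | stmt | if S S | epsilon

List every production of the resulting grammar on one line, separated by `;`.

Nullable nonterminals: {A4, S}.
ε ∈ L(G) since S is nullable, so keep S → ε.
Expand every rule over subsets of its nullable positions: S → stmt S gives stmt S | stmt. S → if if A4 gives if if A4 | if if. A4 → if S S gives if S S | if S | if.

S -> if | A4 | stmt S | stmt | if if A4 | if if | ε; A4 -> stmt stmt | stmt | if S S | if S | if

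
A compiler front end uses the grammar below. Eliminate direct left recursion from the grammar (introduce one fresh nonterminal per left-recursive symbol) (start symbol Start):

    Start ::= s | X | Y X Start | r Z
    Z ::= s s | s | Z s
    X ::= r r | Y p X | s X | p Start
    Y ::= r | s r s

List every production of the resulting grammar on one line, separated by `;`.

Left recursion appears on Z.
For Z: α = {s}, β = {s s, s}. Rewrite as Z → β Z1 and Z1 → α Z1 | ε.

Start ::= s | X | Y X Start | r Z; Z ::= s s Z1 | s Z1; X ::= r r | Y p X | s X | p Start; Y ::= r | s r s; Z1 ::= s Z1 | ε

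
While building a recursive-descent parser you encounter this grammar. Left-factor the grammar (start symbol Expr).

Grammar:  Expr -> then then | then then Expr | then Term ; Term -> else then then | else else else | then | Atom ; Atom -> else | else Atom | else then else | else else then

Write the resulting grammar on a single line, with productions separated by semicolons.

Expr has alternatives sharing prefix 'then': factor to Expr → then Expr1 with Expr1 → then | then Expr | Term.
Term has alternatives sharing prefix 'else': factor to Term → else Term1 with Term1 → then then | else else.
Atom has alternatives sharing prefix 'else': factor to Atom → else Atom1 with Atom1 → ε | Atom | then else | else then.
Expr1 has alternatives sharing prefix 'then': factor to Expr1 → then Expr11 with Expr11 → ε | Expr.

Expr -> then Expr1; Term -> then | Atom | else Term1; Atom -> else Atom1; Expr1 -> Term | then Expr11; Term1 -> then then | else else; Atom1 -> ε | Atom | then else | else then; Expr11 -> ε | Expr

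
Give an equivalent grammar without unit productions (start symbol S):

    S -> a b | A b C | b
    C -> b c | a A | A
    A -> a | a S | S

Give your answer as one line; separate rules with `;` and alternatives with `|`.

S -> a b | A b C | b; C -> b c | a A | a b | A b C | b | a | a S; A -> a b | A b C | b | a | a S

Unit pairs: A ⇒* {S}; C ⇒* {A, S}.
For every A with A ⇒* B via unit rules, add B's non-unit alternatives to A; then delete every rule of the form X → Y.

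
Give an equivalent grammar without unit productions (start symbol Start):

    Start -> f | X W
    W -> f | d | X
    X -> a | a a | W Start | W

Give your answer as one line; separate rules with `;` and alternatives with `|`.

Start -> f | X W; W -> a | a a | W Start | f | d; X -> a | a a | W Start | f | d

Unit pairs: W ⇒* {X}; X ⇒* {W}.
Replace each nonterminal's rules with the union of the non-unit rules of every nonterminal it unit-derives.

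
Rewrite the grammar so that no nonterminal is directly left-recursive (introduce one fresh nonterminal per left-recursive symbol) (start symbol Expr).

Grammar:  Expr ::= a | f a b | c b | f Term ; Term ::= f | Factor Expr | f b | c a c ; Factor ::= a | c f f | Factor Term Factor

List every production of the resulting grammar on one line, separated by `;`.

Directly left-recursive nonterminal: Factor.
For Factor: α = {Term Factor}, β = {a, c f f}. Rewrite as Factor → β Factor1 and Factor1 → α Factor1 | ε.

Expr ::= a | f a b | c b | f Term; Term ::= f | Factor Expr | f b | c a c; Factor ::= a Factor1 | c f f Factor1; Factor1 ::= Term Factor Factor1 | ε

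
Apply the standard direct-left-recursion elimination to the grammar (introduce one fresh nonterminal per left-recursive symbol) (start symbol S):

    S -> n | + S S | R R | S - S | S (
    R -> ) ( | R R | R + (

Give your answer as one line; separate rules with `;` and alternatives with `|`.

S, R are directly left-recursive.
For S: α = {- S, (}, β = {n, + S S, R R}. Rewrite as S → β S' and S' → α S' | ε.
For R: α = {R, + (}, β = {) (}. Rewrite as R → β R' and R' → α R' | ε.

S -> n S' | + S S S' | R R S'; R -> ) ( R'; S' -> - S S' | ( S' | ε; R' -> R R' | + ( R' | ε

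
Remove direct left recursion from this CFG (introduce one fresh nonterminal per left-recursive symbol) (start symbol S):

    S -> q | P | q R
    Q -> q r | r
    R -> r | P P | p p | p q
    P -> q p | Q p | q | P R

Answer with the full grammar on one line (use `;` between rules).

Directly left-recursive nonterminal: P.
For P: α = {R}, β = {q p, Q p, q}. Rewrite as P → β P' and P' → α P' | ε.

S -> q | P | q R; Q -> q r | r; R -> r | P P | p p | p q; P -> q p P' | Q p P' | q P'; P' -> R P' | ε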